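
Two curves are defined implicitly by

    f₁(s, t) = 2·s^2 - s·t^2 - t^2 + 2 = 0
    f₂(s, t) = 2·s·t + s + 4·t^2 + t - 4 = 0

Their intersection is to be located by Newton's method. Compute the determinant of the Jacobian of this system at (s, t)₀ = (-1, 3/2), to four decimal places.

-68.7500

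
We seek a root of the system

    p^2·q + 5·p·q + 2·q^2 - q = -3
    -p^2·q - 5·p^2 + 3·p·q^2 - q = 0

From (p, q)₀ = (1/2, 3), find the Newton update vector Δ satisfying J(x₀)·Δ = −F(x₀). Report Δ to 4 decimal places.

(0.7110, -2.8398)

At (1/2, 3): F = (26.2500, 8.5000).
Jacobian J = [[2·p·q + 5·q, p^2 + 5·p + 4·q - 1], [-2·p·q - 10·p + 3·q^2, -p^2 + 6·p·q - 1]].
At the point, J = [[18.0000, 13.7500], [19.0000, 7.7500]] (det J = -121.7500).
Solving J·Δ = −F gives Δ = (0.7110, -2.8398).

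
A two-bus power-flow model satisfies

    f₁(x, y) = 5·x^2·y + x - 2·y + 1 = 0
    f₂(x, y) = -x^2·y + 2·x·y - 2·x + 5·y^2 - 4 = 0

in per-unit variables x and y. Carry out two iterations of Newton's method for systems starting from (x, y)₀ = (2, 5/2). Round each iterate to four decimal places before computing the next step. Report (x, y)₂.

(0.9283, 1.0178)

At (2, 5/2): F = (48.0000, 23.2500).
Jacobian J = [[10·x·y + 1, 5·x^2 - 2], [-2·x·y + 2·y - 2, -x^2 + 2·x + 10·y]].
At the point, J = [[51.0000, 18.0000], [-7.0000, 25.0000]] (det J = 1401.0000).
Solving J·Δ = −F gives Δ = (-0.5578, -1.0862).
Then the next iterate is (x, y)₁ = (1.4422, 1.4138).
Round to (1.4422, 1.4138) and repeat: F = (14.317702, 4.247097), J = [[21.389824, 8.399704], [-3.250365, 14.942459]].
Δ = (-0.5139, -0.3960), so (x, y)₂ = (0.9283, 1.0178).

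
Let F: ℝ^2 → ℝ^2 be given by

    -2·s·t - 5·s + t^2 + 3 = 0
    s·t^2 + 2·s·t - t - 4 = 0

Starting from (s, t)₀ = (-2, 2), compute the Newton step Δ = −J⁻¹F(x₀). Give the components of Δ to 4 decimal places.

At (-2, 2): F = (25.0000, -22.0000).
Jacobian J = [[-2·t - 5, -2·s + 2·t], [t^2 + 2·t, 2·s·t + 2·s - 1]].
At the point, J = [[-9.0000, 8.0000], [8.0000, -13.0000]] (det J = 53.0000).
Solving J·Δ = −F gives Δ = (2.8113, 0.0377).

(2.8113, 0.0377)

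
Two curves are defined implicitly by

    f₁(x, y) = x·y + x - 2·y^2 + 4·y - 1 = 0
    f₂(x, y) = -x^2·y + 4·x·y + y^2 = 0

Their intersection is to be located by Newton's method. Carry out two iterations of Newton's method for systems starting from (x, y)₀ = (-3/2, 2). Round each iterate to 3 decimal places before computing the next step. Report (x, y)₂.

At (-3/2, 2): F = (-5.500, -12.500).
Jacobian J = [[y + 1, x - 4·y + 4], [-2·x·y + 4·y, -x^2 + 4·x + 2·y]].
At the point, J = [[3.000, -5.500], [14.000, -4.250]] (det J = 64.250).
Solving J·Δ = −F gives Δ = (0.706, -0.615).
Then the next iterate is (x, y)₁ = (-0.794, 1.385).
Round to (-0.794, 1.385) and repeat: F = (-1.19014, -3.35369), J = [[2.385, -2.334], [7.73938, -1.03644]].
Δ = (0.423, -0.078), so (x, y)₂ = (-0.371, 1.307).

(-0.371, 1.307)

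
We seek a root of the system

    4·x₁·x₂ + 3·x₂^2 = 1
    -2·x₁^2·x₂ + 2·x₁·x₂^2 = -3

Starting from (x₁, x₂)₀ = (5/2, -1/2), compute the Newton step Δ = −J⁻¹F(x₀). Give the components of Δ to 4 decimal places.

(5.2500, 2.2500)

At (5/2, -1/2): F = (-5.2500, 10.5000).
Jacobian J = [[4·x₂, 4·x₁ + 6·x₂], [-4·x₁·x₂ + 2·x₂^2, -2·x₁^2 + 4·x₁·x₂]].
At the point, J = [[-2.0000, 7.0000], [5.5000, -17.5000]] (det J = -3.5000).
Solving J·Δ = −F gives Δ = (5.2500, 2.2500).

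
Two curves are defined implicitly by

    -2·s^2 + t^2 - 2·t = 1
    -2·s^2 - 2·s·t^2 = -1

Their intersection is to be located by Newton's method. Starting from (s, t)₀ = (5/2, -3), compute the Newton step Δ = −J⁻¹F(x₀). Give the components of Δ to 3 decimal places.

At (5/2, -3): F = (1.500, -56.500).
Jacobian J = [[-4·s, 2·t - 2], [-4·s - 2·t^2, -4·s·t]].
At the point, J = [[-10.000, -8.000], [-28.000, 30.000]] (det J = -524.000).
Solving J·Δ = −F gives Δ = (-0.777, 1.158).

(-0.777, 1.158)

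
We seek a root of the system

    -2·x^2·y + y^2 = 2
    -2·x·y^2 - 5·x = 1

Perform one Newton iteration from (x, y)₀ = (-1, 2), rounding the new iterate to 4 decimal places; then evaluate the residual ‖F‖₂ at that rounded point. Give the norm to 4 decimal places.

At (-1, 2): F = (-2.0000, 12.0000).
Jacobian J = [[-4·x·y, -2·x^2 + 2·y], [-2·y^2 - 5, -4·x·y]].
At the point, J = [[8.0000, 2.0000], [-13.0000, 8.0000]] (det J = 90.0000).
Solving J·Δ = −F gives Δ = (0.4444, -0.7778).
Then the next iterate is (x, y)₁ = (-0.5556, 1.2222).
Re-evaluating at (-0.5556, 1.2222): F = (-1.260792, 3.437880), so ‖F‖₂ = 3.6618.

3.6618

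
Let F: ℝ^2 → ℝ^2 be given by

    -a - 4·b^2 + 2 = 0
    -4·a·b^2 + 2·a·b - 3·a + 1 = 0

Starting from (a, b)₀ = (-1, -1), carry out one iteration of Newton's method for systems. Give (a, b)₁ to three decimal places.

(-0.146, -0.768)

At (-1, -1): F = (-1.000, 10.000).
Jacobian J = [[-1, -8·b], [-4·b^2 + 2·b - 3, -8·a·b + 2·a]].
At the point, J = [[-1.000, 8.000], [-9.000, -10.000]] (det J = 82.000).
Solving J·Δ = −F gives Δ = (0.854, 0.232).
Then the next iterate is (a, b)₁ = (-0.146, -0.768).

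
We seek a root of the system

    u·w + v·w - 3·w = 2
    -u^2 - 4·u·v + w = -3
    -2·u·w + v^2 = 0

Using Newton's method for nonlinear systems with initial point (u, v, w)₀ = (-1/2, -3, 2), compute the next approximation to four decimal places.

(-0.4971, -1.4748, 0.1625)

At (-1/2, -3, 2): F = (-15.0000, -1.2500, 11.0000).
Jacobian J = [[w, w, u + v - 3], [-2·u - 4·v, -4·u, 1], [-2·w, 2·v, -2·u]].
At the point, J = [[2.0000, 2.0000, -6.5000], [13.0000, 2.0000, 1.0000], [-4.0000, -6.0000, 1.0000]] (det J = 437.0000).
Solving J·Δ = −F gives Δ = (0.0029, 1.5252, -1.8375).
Then the next iterate is (u, v, w)₁ = (-0.4971, -1.4748, 0.1625).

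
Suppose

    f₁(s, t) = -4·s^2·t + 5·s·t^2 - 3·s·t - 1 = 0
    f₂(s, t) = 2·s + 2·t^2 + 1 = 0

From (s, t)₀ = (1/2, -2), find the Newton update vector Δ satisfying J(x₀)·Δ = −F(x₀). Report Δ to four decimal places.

(0.0526, 1.2632)

At (1/2, -2): F = (14.0000, 10.0000).
Jacobian J = [[-8·s·t + 5·t^2 - 3·t, -4·s^2 + 10·s·t - 3·s], [2, 4·t]].
At the point, J = [[34.0000, -12.5000], [2.0000, -8.0000]] (det J = -247.0000).
Solving J·Δ = −F gives Δ = (0.0526, 1.2632).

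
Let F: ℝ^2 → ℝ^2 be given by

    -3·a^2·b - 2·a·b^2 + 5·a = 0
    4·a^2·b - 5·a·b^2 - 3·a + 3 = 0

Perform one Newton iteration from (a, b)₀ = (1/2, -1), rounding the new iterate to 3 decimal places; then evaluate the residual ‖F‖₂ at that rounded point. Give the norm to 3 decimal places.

0.832

At (1/2, -1): F = (2.250, -2.000).
Jacobian J = [[-6·a·b - 2·b^2 + 5, -3·a^2 - 4·a·b], [8·a·b - 5·b^2 - 3, 4·a^2 - 10·a·b]].
At the point, J = [[6.000, 1.250], [-12.000, 6.000]] (det J = 51.000).
Solving J·Δ = −F gives Δ = (-0.314, -0.294).
Then the next iterate is (a, b)₁ = (0.186, -1.294).
Re-evaluating at (0.186, -1.294): F = (0.44141, 0.70571), so ‖F‖₂ = 0.832.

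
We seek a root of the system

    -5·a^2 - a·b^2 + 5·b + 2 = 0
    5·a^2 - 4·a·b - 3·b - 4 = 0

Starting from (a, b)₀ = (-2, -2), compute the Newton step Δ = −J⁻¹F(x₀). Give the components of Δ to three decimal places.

At (-2, -2): F = (-20.000, 6.000).
Jacobian J = [[-10·a - b^2, -2·a·b + 5], [10·a - 4·b, -4·a - 3]].
At the point, J = [[16.000, -3.000], [-12.000, 5.000]] (det J = 44.000).
Solving J·Δ = −F gives Δ = (1.864, 3.273).

(1.864, 3.273)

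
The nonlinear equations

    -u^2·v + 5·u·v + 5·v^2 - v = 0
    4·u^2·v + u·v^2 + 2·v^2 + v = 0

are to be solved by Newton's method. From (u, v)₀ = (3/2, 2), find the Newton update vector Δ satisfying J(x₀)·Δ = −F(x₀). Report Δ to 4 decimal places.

(-0.2410, -1.1355)

At (3/2, 2): F = (28.5000, 34.0000).
Jacobian J = [[-2·u·v + 5·v, -u^2 + 5·u + 10·v - 1], [8·u·v + v^2, 4·u^2 + 2·u·v + 4·v + 1]].
At the point, J = [[4.0000, 24.2500], [28.0000, 24.0000]] (det J = -583.0000).
Solving J·Δ = −F gives Δ = (-0.2410, -1.1355).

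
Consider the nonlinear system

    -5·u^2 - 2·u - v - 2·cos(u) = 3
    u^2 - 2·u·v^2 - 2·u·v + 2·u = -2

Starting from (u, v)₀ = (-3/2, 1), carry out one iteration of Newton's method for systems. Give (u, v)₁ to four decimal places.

(-0.3912, 0.8104)

At (-3/2, 1): F = (-12.391474, 7.2500).
Jacobian J = [[-10·u + 2·sin(u) - 2, -1], [2·u - 2·v^2 - 2·v + 2, -4·u·v - 2·u]].
At the point, J = [[11.005010, -1.0000], [-5.0000, 9.0000]] (det J = 94.045090).
Solving J·Δ = −F gives Δ = (1.1088, -0.1896).
Then the next iterate is (u, v)₁ = (-0.3912, 0.8104).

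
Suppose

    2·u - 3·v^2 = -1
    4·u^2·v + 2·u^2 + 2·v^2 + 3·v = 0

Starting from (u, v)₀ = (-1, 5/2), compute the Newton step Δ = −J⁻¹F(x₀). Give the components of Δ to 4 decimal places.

At (-1, 5/2): F = (-19.7500, 32.0000).
Jacobian J = [[2, -6·v], [8·u·v + 4·u, 4·u^2 + 4·v + 3]].
At the point, J = [[2.0000, -15.0000], [-24.0000, 17.0000]] (det J = -326.0000).
Solving J·Δ = −F gives Δ = (0.4425, -1.2577).

(0.4425, -1.2577)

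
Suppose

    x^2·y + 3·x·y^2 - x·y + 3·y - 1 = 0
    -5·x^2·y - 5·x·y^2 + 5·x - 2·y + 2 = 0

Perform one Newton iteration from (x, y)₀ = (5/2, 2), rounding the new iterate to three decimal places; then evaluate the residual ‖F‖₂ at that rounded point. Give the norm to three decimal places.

At (5/2, 2): F = (42.500, -102.000).
Jacobian J = [[2·x·y + 3·y^2 - y, x^2 + 6·x·y - x + 3], [-10·x·y - 5·y^2 + 5, -5·x^2 - 10·x·y - 2]].
At the point, J = [[20.000, 36.750], [-65.000, -83.250]] (det J = 723.750).
Solving J·Δ = −F gives Δ = (-0.291, -0.998).
Then the next iterate is (x, y)₁ = (2.209, 1.002).
Re-evaluating at (2.209, 1.002): F = (11.33556, -24.49543), so ‖F‖₂ = 26.991.

26.991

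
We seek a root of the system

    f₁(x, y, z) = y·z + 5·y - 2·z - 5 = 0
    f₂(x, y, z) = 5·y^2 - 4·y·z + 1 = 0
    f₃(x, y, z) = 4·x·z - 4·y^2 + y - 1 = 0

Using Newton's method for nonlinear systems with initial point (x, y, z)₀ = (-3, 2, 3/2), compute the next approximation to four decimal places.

At (-3, 2, 3/2): F = (5.0000, 9.0000, -33.0000).
Jacobian J = [[0, z + 5, y - 2], [0, 10·y - 4·z, -4·y], [4·z, -8·y + 1, 4·x]].
At the point, J = [[0.0000, 6.5000, 0.0000], [0.0000, 14.0000, -8.0000], [6.0000, -15.0000, -12.0000]] (det J = -312.0000).
Solving J·Δ = −F gives Δ = (3.1346, -0.7692, -0.2212).
Then the next iterate is (x, y, z)₁ = (0.1346, 1.2308, 1.2788).

(0.1346, 1.2308, 1.2788)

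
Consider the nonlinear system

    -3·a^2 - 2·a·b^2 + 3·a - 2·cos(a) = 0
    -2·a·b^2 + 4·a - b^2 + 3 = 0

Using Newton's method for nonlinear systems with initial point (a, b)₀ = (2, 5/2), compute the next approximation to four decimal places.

(0.9157, 2.0587)

At (2, 5/2): F = (-30.167706, -20.2500).
Jacobian J = [[-6·a - 2·b^2 + 2·sin(a) + 3, -4·a·b], [-2·b^2 + 4, -4·a·b - 2·b]].
At the point, J = [[-19.681405, -20.0000], [-8.5000, -25.0000]] (det J = 322.035129).
Solving J·Δ = −F gives Δ = (-1.0843, -0.4413).
Then the next iterate is (a, b)₁ = (0.9157, 2.0587).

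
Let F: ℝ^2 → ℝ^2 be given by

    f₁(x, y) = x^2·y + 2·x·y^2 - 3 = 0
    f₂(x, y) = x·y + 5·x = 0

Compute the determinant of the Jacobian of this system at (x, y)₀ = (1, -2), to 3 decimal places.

J = [[2·x·y + 2·y^2, x^2 + 4·x·y], [y + 5, x]].
At the point, J = [[4.000, -7.000], [3.000, 1.000]].
det J = 25.000.

25.000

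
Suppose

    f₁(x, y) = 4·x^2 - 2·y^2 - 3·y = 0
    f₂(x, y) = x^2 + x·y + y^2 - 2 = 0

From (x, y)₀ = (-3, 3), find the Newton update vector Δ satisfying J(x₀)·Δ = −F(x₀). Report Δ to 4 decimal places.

(1.1282, -1.2051)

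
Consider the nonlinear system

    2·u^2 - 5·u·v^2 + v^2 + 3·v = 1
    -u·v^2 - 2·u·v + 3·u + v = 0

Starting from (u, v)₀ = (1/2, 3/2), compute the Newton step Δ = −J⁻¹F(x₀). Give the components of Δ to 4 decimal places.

(0.0357, 0.1964)

At (1/2, 3/2): F = (0.6250, 0.3750).
Jacobian J = [[4·u - 5·v^2, -10·u·v + 2·v + 3], [-v^2 - 2·v + 3, -2·u·v - 2·u + 1]].
At the point, J = [[-9.2500, -1.5000], [-2.2500, -1.5000]] (det J = 10.5000).
Solving J·Δ = −F gives Δ = (0.0357, 0.1964).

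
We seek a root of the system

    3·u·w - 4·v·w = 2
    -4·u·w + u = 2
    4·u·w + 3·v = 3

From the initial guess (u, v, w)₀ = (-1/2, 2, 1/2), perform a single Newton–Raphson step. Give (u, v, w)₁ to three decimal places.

At (-1/2, 2, 1/2): F = (-6.750, -1.500, 2.000).
Jacobian J = [[3·w, -4·w, 3·u - 4·v], [-4·w + 1, 0, -4·u], [4·w, 3, 4·u]].
At the point, J = [[1.500, -2.000, -9.500], [-1.000, 0.000, 2.000], [2.000, 3.000, -2.000]] (det J = 15.500).
Solving J·Δ = −F gives Δ = (-5.242, 1.581, -1.871).
Then the next iterate is (u, v, w)₁ = (-5.742, 3.581, -1.371).

(-5.742, 3.581, -1.371)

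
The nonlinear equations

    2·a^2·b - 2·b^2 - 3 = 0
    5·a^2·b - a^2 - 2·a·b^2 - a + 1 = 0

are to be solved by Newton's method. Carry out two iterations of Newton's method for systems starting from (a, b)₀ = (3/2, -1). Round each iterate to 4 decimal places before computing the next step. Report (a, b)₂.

At (3/2, -1): F = (-9.5000, -17.0000).
Jacobian J = [[4·a·b, 2·a^2 - 4·b], [10·a·b - 2·a - 2·b^2 - 1, 5·a^2 - 4·a·b]].
At the point, J = [[-6.0000, 8.5000], [-21.0000, 17.2500]] (det J = 75.0000).
Solving J·Δ = −F gives Δ = (0.2583, 1.3000).
Then the next iterate is (a, b)₁ = (1.7583, 0.3000).
Round to (1.7583, 0.3000) and repeat: F = (-1.325029, 0.471015), J = [[2.109960, 4.983238], [0.5783, 13.348134]].
Δ = (0.7924, -0.0696), so (a, b)₂ = (2.5507, 0.2304).

(2.5507, 0.2304)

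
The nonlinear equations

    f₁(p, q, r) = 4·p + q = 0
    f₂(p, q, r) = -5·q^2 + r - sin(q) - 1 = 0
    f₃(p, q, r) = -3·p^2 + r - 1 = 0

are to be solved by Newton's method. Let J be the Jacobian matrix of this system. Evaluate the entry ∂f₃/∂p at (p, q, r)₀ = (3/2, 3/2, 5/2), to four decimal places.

∂f₃/∂p = -6·p.
At (3/2, 3/2, 5/2) this is -9.0000.

-9.0000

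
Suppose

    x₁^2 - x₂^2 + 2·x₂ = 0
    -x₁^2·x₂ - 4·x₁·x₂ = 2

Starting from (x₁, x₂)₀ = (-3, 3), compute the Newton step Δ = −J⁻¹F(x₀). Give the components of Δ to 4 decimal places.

At (-3, 3): F = (6.0000, 7.0000).
Jacobian J = [[2·x₁, -2·x₂ + 2], [-2·x₁·x₂ - 4·x₂, -x₁^2 - 4·x₁]].
At the point, J = [[-6.0000, -4.0000], [6.0000, 3.0000]] (det J = 6.0000).
Solving J·Δ = −F gives Δ = (-7.6667, 13.0000).

(-7.6667, 13.0000)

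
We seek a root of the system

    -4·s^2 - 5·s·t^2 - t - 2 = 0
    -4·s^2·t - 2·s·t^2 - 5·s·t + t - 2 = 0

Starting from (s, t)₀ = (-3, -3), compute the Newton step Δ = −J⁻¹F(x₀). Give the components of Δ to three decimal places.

(0.813, 0.911)

At (-3, -3): F = (100.000, 112.000).
Jacobian J = [[-8·s - 5·t^2, -10·s·t - 1], [-8·s·t - 2·t^2 - 5·t, -4·s^2 - 4·s·t - 5·s + 1]].
At the point, J = [[-21.000, -91.000], [-75.000, -56.000]] (det J = -5649.000).
Solving J·Δ = −F gives Δ = (0.813, 0.911).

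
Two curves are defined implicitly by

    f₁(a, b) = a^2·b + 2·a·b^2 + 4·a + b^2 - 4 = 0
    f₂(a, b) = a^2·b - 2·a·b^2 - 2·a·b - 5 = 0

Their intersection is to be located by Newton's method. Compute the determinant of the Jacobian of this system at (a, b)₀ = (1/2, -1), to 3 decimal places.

2.500

J = [[2·a·b + 2·b^2 + 4, a^2 + 4·a·b + 2·b], [2·a·b - 2·b^2 - 2·b, a^2 - 4·a·b - 2·a]].
At the point, J = [[5.000, -3.750], [-1.000, 1.250]].
det J = 2.500.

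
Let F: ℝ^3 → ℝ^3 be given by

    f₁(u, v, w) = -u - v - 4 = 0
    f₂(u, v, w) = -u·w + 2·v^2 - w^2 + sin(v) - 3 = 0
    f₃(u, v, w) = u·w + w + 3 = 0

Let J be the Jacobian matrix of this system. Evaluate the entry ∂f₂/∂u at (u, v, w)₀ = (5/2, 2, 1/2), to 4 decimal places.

-0.5000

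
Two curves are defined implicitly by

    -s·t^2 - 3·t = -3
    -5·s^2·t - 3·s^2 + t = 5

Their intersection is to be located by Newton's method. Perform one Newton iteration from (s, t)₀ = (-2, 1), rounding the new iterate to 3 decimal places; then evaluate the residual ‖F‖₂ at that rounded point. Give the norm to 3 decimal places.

11.486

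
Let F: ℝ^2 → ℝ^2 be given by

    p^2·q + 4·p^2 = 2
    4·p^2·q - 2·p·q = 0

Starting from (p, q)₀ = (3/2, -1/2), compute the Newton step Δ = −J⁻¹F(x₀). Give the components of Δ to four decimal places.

At (3/2, -1/2): F = (5.8750, -3.0000).
Jacobian J = [[2·p·q + 8·p, p^2], [8·p·q - 2·q, 4·p^2 - 2·p]].
At the point, J = [[10.5000, 2.2500], [-5.0000, 6.0000]] (det J = 74.2500).
Solving J·Δ = −F gives Δ = (-0.5657, 0.0286).

(-0.5657, 0.0286)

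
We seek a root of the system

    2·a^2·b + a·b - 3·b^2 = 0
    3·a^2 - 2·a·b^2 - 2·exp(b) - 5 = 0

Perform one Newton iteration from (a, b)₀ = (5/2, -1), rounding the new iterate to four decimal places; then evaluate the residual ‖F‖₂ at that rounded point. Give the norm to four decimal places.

5.2741

At (5/2, -1): F = (-18.0000, 8.014241).
Jacobian J = [[4·a·b + b, 2·a^2 + a - 6·b], [6·a - 2·b^2, -4·a·b - 2·exp(b)]].
At the point, J = [[-11.0000, 21.0000], [13.0000, 9.264241]] (det J = -374.906652).
Solving J·Δ = −F gives Δ = (-0.8937, 0.3890).
Then the next iterate is (a, b)₁ = (1.6063, -0.6110).
Re-evaluating at (1.6063, -0.6110): F = (-5.254416, 0.455652), so ‖F‖₂ = 5.2741.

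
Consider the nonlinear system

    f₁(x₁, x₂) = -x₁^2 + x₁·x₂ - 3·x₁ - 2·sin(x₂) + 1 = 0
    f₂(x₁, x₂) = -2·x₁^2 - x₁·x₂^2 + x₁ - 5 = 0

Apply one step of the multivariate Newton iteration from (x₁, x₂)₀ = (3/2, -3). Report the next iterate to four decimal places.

At (3/2, -3): F = (-9.967760, -21.5000).
Jacobian J = [[-2·x₁ + x₂ - 3, x₁ - 2·cos(x₂)], [-4·x₁ - x₂^2 + 1, -2·x₁·x₂]].
At the point, J = [[-9.0000, 3.479985], [-14.0000, 9.0000]] (det J = -32.280210).
Solving J·Δ = −F gives Δ = (-0.4613, 1.6713).
Then the next iterate is (x₁, x₂)₁ = (1.0387, -1.3287).

(1.0387, -1.3287)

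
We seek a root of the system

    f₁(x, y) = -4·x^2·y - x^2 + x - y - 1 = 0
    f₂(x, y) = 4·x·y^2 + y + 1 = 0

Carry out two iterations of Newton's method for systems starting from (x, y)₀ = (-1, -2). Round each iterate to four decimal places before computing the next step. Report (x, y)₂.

At (-1, -2): F = (7.0000, -17.0000).
Jacobian J = [[-8·x·y - 2·x + 1, -4·x^2 - 1], [4·y^2, 8·x·y + 1]].
At the point, J = [[-13.0000, -5.0000], [16.0000, 17.0000]] (det J = -141.0000).
Solving J·Δ = −F gives Δ = (0.2411, 0.7730).
Then the next iterate is (x, y)₁ = (-0.7589, -1.2270).
Round to (-0.7589, -1.2270) and repeat: F = (1.718831, -4.797184), J = [[-4.931562, -3.303717], [6.022116, 8.449362]].
Δ = (-0.0609, 0.6111), so (x, y)₂ = (-0.8198, -0.6159).

(-0.8198, -0.6159)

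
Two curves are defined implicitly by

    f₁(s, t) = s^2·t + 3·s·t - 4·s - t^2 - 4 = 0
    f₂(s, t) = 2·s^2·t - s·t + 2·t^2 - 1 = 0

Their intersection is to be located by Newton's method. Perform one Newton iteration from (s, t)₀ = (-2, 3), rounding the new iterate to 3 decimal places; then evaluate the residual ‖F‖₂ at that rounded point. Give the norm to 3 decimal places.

At (-2, 3): F = (-11.000, 47.000).
Jacobian J = [[2·s·t + 3·t - 4, s^2 + 3·s - 2·t], [4·s·t - t, 2·s^2 - s + 4·t]].
At the point, J = [[-7.000, -8.000], [-27.000, 22.000]] (det J = -370.000).
Solving J·Δ = −F gives Δ = (0.362, -1.692).
Then the next iterate is (s, t)₁ = (-1.638, 1.308).
Re-evaluating at (-1.638, 1.308): F = (-2.07695, 11.58308), so ‖F‖₂ = 11.768.

11.768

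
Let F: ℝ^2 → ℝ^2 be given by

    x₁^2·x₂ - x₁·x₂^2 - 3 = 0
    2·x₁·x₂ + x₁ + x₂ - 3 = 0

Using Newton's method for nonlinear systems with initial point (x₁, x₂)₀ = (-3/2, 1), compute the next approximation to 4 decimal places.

(2.7097, 4.0645)

At (-3/2, 1): F = (0.7500, -6.5000).
Jacobian J = [[2·x₁·x₂ - x₂^2, x₁^2 - 2·x₁·x₂], [2·x₂ + 1, 2·x₁ + 1]].
At the point, J = [[-4.0000, 5.2500], [3.0000, -2.0000]] (det J = -7.7500).
Solving J·Δ = −F gives Δ = (4.2097, 3.0645).
Then the next iterate is (x₁, x₂)₁ = (2.7097, 4.0645).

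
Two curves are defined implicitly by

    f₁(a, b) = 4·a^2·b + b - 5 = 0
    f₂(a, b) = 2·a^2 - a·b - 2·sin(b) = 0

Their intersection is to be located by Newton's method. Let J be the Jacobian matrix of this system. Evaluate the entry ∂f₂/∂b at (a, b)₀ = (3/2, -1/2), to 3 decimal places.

∂f₂/∂b = -a - 2·cos(b).
At (3/2, -1/2) this is -3.255.

-3.255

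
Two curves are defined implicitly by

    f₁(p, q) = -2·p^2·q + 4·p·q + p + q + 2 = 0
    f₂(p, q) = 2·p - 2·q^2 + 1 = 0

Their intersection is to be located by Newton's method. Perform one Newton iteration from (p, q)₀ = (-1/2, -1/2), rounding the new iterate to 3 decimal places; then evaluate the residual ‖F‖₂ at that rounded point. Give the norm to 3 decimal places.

41.705

At (-1/2, -1/2): F = (2.250, -0.500).
Jacobian J = [[-4·p·q + 4·q + 1, -2·p^2 + 4·p + 1], [2, -4·q]].
At the point, J = [[-2.000, -1.500], [2.000, 2.000]] (det J = -1.000).
Solving J·Δ = −F gives Δ = (3.750, -3.500).
Then the next iterate is (p, q)₁ = (3.250, -4.000).
Re-evaluating at (3.250, -4.000): F = (33.750, -24.500), so ‖F‖₂ = 41.705.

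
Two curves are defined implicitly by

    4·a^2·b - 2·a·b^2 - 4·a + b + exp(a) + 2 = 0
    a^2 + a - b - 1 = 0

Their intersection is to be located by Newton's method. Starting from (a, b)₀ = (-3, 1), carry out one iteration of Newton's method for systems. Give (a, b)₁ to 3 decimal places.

At (-3, 1): F = (57.04979, 4.000).
Jacobian J = [[8·a·b - 2·b^2 + exp(a) - 4, 4·a^2 - 4·a·b + 1], [2·a + 1, -1]].
At the point, J = [[-29.95021, 49.000], [-5.000, -1.000]] (det J = 274.95021).
Solving J·Δ = −F gives Δ = (0.920, -0.602).
Then the next iterate is (a, b)₁ = (-2.080, 0.398).

(-2.080, 0.398)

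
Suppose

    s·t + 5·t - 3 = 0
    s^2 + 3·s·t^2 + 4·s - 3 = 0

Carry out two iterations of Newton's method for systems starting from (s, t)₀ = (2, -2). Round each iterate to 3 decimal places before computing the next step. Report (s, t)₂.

At (2, -2): F = (-17.000, 33.000).
Jacobian J = [[t, s + 5], [2·s + 3·t^2 + 4, 6·s·t]].
At the point, J = [[-2.000, 7.000], [20.000, -24.000]] (det J = -92.000).
Solving J·Δ = −F gives Δ = (1.924, 2.978).
Then the next iterate is (s, t)₁ = (3.924, 0.978).
Round to (3.924, 0.978) and repeat: F = (5.72767, 39.35351), J = [[0.978, 8.924], [14.71745, 23.02603]].
Δ = (-2.015, -0.421), so (s, t)₂ = (1.909, 0.557).

(1.909, 0.557)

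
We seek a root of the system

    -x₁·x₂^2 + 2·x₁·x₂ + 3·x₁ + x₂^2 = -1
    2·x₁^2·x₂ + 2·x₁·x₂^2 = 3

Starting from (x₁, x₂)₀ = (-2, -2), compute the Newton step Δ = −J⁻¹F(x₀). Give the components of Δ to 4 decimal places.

At (-2, -2): F = (15.0000, -35.0000).
Jacobian J = [[-x₂^2 + 2·x₂ + 3, -2·x₁·x₂ + 2·x₁ + 2·x₂], [4·x₁·x₂ + 2·x₂^2, 2·x₁^2 + 4·x₁·x₂]].
At the point, J = [[-5.0000, -16.0000], [24.0000, 24.0000]] (det J = 264.0000).
Solving J·Δ = −F gives Δ = (0.7576, 0.7008).

(0.7576, 0.7008)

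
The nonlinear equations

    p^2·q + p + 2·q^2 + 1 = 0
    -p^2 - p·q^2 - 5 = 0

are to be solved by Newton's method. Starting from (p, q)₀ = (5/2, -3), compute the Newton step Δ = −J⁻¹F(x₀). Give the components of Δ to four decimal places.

At (5/2, -3): F = (2.7500, -33.7500).
Jacobian J = [[2·p·q + 1, p^2 + 4·q], [-2·p - q^2, -2·p·q]].
At the point, J = [[-14.0000, -5.7500], [-14.0000, 15.0000]] (det J = -290.5000).
Solving J·Δ = −F gives Δ = (-0.5260, 1.7590).

(-0.5260, 1.7590)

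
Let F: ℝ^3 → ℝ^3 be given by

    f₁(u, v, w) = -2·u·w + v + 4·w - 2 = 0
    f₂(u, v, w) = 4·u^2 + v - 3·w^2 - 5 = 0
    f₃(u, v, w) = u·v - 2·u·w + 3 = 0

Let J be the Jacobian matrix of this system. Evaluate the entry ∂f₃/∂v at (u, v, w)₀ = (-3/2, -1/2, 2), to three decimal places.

-1.500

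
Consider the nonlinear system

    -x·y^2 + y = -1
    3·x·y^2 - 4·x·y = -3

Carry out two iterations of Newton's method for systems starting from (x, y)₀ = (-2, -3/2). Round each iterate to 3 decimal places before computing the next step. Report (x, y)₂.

At (-2, -3/2): F = (4.000, -22.500).
Jacobian J = [[-y^2, -2·x·y + 1], [3·y^2 - 4·y, 6·x·y - 4·x]].
At the point, J = [[-2.250, -5.000], [12.750, 26.000]] (det J = 5.250).
Solving J·Δ = −F gives Δ = (1.619, 0.071).
Then the next iterate is (x, y)₁ = (-0.381, -1.429).
Round to (-0.381, -1.429) and repeat: F = (0.34902, -1.51185), J = [[-2.04204, -0.08890], [11.84212, 4.79069]].
Δ = (0.176, -0.120), so (x, y)₂ = (-0.205, -1.549).

(-0.205, -1.549)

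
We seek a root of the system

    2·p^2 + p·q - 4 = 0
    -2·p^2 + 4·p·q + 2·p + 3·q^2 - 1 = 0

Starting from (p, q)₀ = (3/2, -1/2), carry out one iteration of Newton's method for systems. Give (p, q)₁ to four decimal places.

(1.2500, 0.5833)

At (3/2, -1/2): F = (-0.2500, -4.7500).
Jacobian J = [[4·p + q, p], [-4·p + 4·q + 2, 4·p + 6·q]].
At the point, J = [[5.5000, 1.5000], [-6.0000, 3.0000]] (det J = 25.5000).
Solving J·Δ = −F gives Δ = (-0.2500, 1.0833).
Then the next iterate is (p, q)₁ = (1.2500, 0.5833).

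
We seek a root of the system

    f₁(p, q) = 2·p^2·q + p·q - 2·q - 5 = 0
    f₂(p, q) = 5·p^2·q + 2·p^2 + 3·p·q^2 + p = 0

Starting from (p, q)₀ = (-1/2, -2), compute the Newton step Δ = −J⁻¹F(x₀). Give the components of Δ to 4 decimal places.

(0.4292, -0.0708)

At (-1/2, -2): F = (-1.0000, -8.5000).
Jacobian J = [[4·p·q + q, 2·p^2 + p - 2], [10·p·q + 4·p + 3·q^2 + 1, 5·p^2 + 6·p·q]].
At the point, J = [[2.0000, -2.0000], [21.0000, 7.2500]] (det J = 56.5000).
Solving J·Δ = −F gives Δ = (0.4292, -0.0708).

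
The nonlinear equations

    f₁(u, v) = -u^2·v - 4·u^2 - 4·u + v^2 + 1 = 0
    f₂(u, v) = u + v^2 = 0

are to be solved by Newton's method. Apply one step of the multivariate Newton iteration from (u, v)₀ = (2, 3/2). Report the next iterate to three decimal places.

(1.013, 0.412)

At (2, 3/2): F = (-26.750, 4.250).
Jacobian J = [[-2·u·v - 8·u - 4, -u^2 + 2·v], [1, 2·v]].
At the point, J = [[-26.000, -1.000], [1.000, 3.000]] (det J = -77.000).
Solving J·Δ = −F gives Δ = (-0.987, -1.088).
Then the next iterate is (u, v)₁ = (1.013, 0.412).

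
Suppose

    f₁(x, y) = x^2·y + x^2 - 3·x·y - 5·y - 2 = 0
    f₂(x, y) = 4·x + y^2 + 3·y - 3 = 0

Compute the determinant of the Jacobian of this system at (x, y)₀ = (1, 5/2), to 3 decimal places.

24.000

J = [[2·x·y + 2·x - 3·y, x^2 - 3·x - 5], [4, 2·y + 3]].
At the point, J = [[-0.500, -7.000], [4.000, 8.000]].
det J = 24.000.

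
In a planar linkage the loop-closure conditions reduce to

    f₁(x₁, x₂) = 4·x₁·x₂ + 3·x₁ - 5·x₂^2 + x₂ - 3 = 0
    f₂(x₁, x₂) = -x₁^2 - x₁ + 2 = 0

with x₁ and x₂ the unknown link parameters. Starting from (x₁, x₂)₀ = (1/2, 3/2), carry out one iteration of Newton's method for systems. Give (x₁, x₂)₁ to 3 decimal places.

At (1/2, 3/2): F = (-8.250, 1.250).
Jacobian J = [[4·x₂ + 3, 4·x₁ - 10·x₂ + 1], [-2·x₁ - 1, 0]].
At the point, J = [[9.000, -12.000], [-2.000, 0.000]] (det J = -24.000).
Solving J·Δ = −F gives Δ = (0.625, -0.219).
Then the next iterate is (x₁, x₂)₁ = (1.125, 1.281).

(1.125, 1.281)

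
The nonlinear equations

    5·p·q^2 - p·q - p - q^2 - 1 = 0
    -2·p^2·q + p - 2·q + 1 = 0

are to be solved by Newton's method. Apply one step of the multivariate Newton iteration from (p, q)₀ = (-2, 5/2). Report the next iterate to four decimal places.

At (-2, 5/2): F = (-62.7500, -26.0000).
Jacobian J = [[5·q^2 - q - 1, 10·p·q - p - 2·q], [-4·p·q + 1, -2·p^2 - 2]].
At the point, J = [[27.7500, -53.0000], [21.0000, -10.0000]] (det J = 835.5000).
Solving J·Δ = −F gives Δ = (0.8983, -0.7136).
Then the next iterate is (p, q)₁ = (-1.1017, 1.7864).

(-1.1017, 1.7864)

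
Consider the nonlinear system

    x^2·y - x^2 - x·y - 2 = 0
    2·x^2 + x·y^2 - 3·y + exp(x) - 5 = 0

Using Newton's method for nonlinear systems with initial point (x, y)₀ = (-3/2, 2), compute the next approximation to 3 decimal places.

(-1.825, 0.700)

At (-3/2, 2): F = (3.250, -12.27687).
Jacobian J = [[2·x·y - 2·x - y, x^2 - x], [4·x + y^2 + exp(x), 2·x·y - 3]].
At the point, J = [[-5.000, 3.750], [-1.77687, -9.000]] (det J = 51.66326).
Solving J·Δ = −F gives Δ = (-0.325, -1.300).
Then the next iterate is (x, y)₁ = (-1.825, 0.700).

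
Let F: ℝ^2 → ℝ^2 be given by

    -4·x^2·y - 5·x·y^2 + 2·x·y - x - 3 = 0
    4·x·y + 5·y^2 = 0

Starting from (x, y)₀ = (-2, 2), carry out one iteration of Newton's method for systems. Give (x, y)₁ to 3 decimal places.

At (-2, 2): F = (-1.000, 4.000).
Jacobian J = [[-8·x·y - 5·y^2 + 2·y - 1, -4·x^2 - 10·x·y + 2·x], [4·y, 4·x + 10·y]].
At the point, J = [[15.000, 20.000], [8.000, 12.000]] (det J = 20.000).
Solving J·Δ = −F gives Δ = (4.600, -3.400).
Then the next iterate is (x, y)₁ = (2.600, -1.400).

(2.600, -1.400)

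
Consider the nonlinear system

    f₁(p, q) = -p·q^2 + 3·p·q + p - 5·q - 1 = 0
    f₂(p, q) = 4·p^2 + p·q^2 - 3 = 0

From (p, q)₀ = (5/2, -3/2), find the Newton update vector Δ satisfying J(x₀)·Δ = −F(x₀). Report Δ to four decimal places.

At (5/2, -3/2): F = (-7.8750, 27.6250).
Jacobian J = [[-q^2 + 3·q + 1, -2·p·q + 3·p - 5], [8·p + q^2, 2·p·q]].
At the point, J = [[-5.7500, 10.0000], [22.2500, -7.5000]] (det J = -179.3750).
Solving J·Δ = −F gives Δ = (-1.2108, 0.0913).

(-1.2108, 0.0913)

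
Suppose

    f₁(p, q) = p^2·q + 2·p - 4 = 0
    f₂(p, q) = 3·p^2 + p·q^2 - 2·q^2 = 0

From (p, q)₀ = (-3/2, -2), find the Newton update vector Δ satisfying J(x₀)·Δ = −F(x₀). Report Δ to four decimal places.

At (-3/2, -2): F = (-11.5000, -7.2500).
Jacobian J = [[2·p·q + 2, p^2], [6·p + q^2, 2·p·q - 4·q]].
At the point, J = [[8.0000, 2.2500], [-5.0000, 14.0000]] (det J = 123.2500).
Solving J·Δ = −F gives Δ = (1.1739, 0.9371).

(1.1739, 0.9371)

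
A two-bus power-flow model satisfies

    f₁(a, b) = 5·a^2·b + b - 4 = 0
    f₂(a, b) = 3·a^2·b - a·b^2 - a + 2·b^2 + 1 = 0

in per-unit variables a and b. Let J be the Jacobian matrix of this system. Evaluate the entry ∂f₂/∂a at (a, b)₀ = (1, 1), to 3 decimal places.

∂f₂/∂a = 6·a·b - b^2 - 1.
At (1, 1) this is 4.000.

4.000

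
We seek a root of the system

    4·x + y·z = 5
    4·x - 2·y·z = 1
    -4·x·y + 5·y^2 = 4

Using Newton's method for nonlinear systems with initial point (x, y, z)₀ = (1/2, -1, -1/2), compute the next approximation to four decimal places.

(0.9167, -0.6111, -1.5278)

At (1/2, -1, -1/2): F = (-2.5000, 0.0000, 3.0000).
Jacobian J = [[4, z, y], [4, -2·z, -2·y], [-4·y, -4·x + 10·y, 0]].
At the point, J = [[4.0000, -0.5000, -1.0000], [4.0000, 1.0000, 2.0000], [4.0000, -12.0000, 0.0000]] (det J = 144.0000).
Solving J·Δ = −F gives Δ = (0.4167, 0.3889, -1.0278).
Then the next iterate is (x, y, z)₁ = (0.9167, -0.6111, -1.5278).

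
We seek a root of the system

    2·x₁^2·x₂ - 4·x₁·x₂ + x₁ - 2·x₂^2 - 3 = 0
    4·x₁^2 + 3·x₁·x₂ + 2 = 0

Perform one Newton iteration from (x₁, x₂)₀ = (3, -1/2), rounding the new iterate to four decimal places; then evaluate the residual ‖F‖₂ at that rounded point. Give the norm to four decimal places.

8.9301

At (3, -1/2): F = (-3.5000, 33.5000).
Jacobian J = [[4·x₁·x₂ - 4·x₂ + 1, 2·x₁^2 - 4·x₁ - 4·x₂], [8·x₁ + 3·x₂, 3·x₁]].
At the point, J = [[-3.0000, 8.0000], [22.5000, 9.0000]] (det J = -207.0000).
Solving J·Δ = −F gives Δ = (-1.4469, -0.1051).
Then the next iterate is (x₁, x₂)₁ = (1.5531, -0.6051).
Re-evaluating at (1.5531, -0.6051): F = (-1.339216, 8.829136), so ‖F‖₂ = 8.9301.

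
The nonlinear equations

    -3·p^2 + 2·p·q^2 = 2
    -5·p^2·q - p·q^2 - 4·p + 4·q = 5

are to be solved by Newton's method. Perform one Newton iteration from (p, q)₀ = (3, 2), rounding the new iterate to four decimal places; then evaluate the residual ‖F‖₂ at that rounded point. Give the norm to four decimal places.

31.7211

At (3, 2): F = (-5.0000, -111.0000).
Jacobian J = [[-6·p + 2·q^2, 4·p·q], [-10·p·q - q^2 - 4, -5·p^2 - 2·p·q + 4]].
At the point, J = [[-10.0000, 24.0000], [-68.0000, -53.0000]] (det J = 2162.0000).
Solving J·Δ = −F gives Δ = (-1.3548, -0.3562).
Then the next iterate is (p, q)₁ = (1.6452, 1.6438).
Re-evaluating at (1.6452, 1.6438): F = (-1.229130, -31.697287), so ‖F‖₂ = 31.7211.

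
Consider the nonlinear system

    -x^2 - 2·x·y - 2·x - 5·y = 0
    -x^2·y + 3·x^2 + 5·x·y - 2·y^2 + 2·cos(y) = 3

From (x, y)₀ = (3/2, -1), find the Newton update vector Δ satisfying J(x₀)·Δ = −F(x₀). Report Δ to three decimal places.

At (3/2, -1): F = (2.750, -2.41940).
Jacobian J = [[-2·x - 2·y - 2, -2·x - 5], [-2·x·y + 6·x + 5·y, -x^2 + 5·x - 4·y - 2·sin(y)]].
At the point, J = [[-3.000, -8.000], [7.000, 10.93294]] (det J = 23.20117).
Solving J·Δ = −F gives Δ = (-0.462, 0.517).

(-0.462, 0.517)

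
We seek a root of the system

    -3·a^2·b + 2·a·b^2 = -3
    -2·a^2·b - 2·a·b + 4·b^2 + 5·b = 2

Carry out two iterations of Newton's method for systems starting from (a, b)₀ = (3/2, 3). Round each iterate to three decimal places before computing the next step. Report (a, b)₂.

(2.820, 4.557)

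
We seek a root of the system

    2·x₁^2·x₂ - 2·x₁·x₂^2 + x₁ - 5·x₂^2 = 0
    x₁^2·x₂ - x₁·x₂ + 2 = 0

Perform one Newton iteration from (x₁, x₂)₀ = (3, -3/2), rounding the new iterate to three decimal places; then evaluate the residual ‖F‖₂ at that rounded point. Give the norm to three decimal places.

11.573

At (3, -3/2): F = (-48.750, -7.000).
Jacobian J = [[4·x₁·x₂ - 2·x₂^2 + 1, 2·x₁^2 - 4·x₁·x₂ - 10·x₂], [2·x₁·x₂ - x₂, x₁^2 - x₁]].
At the point, J = [[-21.500, 51.000], [-7.500, 6.000]] (det J = 253.500).
Solving J·Δ = −F gives Δ = (-0.254, 0.849).
Then the next iterate is (x₁, x₂)₁ = (2.746, -0.651).
Re-evaluating at (2.746, -0.651): F = (-11.51827, -1.12123), so ‖F‖₂ = 11.573.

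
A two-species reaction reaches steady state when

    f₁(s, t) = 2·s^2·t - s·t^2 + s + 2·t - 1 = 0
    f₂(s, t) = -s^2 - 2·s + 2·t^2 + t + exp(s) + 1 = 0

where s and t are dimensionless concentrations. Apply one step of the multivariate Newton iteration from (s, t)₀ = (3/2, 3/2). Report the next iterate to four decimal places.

At (3/2, 3/2): F = (6.8750, 6.231689).
Jacobian J = [[4·s·t - t^2 + 1, 2·s^2 - 2·s·t + 2], [-2·s + exp(s) - 2, 4·t + 1]].
At the point, J = [[7.7500, 2.0000], [-0.518311, 7.0000]] (det J = 55.286622).
Solving J·Δ = −F gives Δ = (-0.6450, -0.9380).
Then the next iterate is (s, t)₁ = (0.8550, 0.5620).

(0.8550, 0.5620)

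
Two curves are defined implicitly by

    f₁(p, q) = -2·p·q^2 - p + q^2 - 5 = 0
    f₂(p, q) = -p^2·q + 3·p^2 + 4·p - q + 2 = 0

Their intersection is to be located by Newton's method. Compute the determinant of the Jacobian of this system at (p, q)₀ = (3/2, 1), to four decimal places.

J = [[-2·q^2 - 1, -4·p·q + 2·q], [-2·p·q + 6·p + 4, -p^2 - 1]].
At the point, J = [[-3.0000, -4.0000], [10.0000, -3.2500]].
det J = 49.7500.

49.7500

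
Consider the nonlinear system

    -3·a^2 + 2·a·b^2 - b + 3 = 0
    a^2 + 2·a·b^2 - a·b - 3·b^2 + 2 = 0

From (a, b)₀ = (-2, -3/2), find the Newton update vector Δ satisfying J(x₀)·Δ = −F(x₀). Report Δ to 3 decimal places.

(0.669, 0.496)

At (-2, -3/2): F = (-16.500, -12.750).
Jacobian J = [[-6·a + 2·b^2, 4·a·b - 1], [2·a + 2·b^2 - b, 4·a·b - a - 6·b]].
At the point, J = [[16.500, 11.000], [2.000, 23.000]] (det J = 357.500).
Solving J·Δ = −F gives Δ = (0.669, 0.496).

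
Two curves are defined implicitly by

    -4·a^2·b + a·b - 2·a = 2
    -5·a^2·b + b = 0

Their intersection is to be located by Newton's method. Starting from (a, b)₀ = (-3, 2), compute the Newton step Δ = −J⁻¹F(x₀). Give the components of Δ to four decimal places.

At (-3, 2): F = (-74.0000, -88.0000).
Jacobian J = [[-8·a·b + b - 2, -4·a^2 + a], [-10·a·b, -5·a^2 + 1]].
At the point, J = [[48.0000, -39.0000], [60.0000, -44.0000]] (det J = 228.0000).
Solving J·Δ = −F gives Δ = (0.7719, -0.9474).

(0.7719, -0.9474)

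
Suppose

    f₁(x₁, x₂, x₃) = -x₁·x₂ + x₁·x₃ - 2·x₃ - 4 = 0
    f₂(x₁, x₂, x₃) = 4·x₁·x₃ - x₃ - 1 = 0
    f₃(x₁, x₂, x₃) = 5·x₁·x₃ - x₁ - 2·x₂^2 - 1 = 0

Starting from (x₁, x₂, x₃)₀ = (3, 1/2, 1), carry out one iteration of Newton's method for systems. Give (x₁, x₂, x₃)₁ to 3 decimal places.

At (3, 1/2, 1): F = (-4.500, 10.000, 10.500).
Jacobian J = [[-x₂ + x₃, -x₁, x₁ - 2], [4·x₃, 0, 4·x₁ - 1], [5·x₃ - 1, -4·x₂, 5·x₁]].
At the point, J = [[0.500, -3.000, 1.000], [4.000, 0.000, 11.000], [4.000, -2.000, 15.000]] (det J = 51.000).
Solving J·Δ = −F gives Δ = (0.304, -1.789, -1.020).
Then the next iterate is (x₁, x₂, x₃)₁ = (3.304, -1.289, -0.020).

(3.304, -1.289, -0.020)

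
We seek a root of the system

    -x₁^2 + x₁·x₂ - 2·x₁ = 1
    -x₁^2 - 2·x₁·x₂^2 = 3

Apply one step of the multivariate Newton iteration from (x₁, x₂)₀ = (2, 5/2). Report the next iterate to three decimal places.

At (2, 5/2): F = (-4.000, -32.000).
Jacobian J = [[-2·x₁ + x₂ - 2, x₁], [-2·x₁ - 2·x₂^2, -4·x₁·x₂]].
At the point, J = [[-3.500, 2.000], [-16.500, -20.000]] (det J = 103.000).
Solving J·Δ = −F gives Δ = (-1.398, -0.447).
Then the next iterate is (x₁, x₂)₁ = (0.602, 2.053).

(0.602, 2.053)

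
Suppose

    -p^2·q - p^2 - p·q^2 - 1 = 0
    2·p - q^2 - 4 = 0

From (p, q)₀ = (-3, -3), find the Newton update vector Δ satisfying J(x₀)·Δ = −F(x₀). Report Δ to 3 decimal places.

(-3.458, 4.319)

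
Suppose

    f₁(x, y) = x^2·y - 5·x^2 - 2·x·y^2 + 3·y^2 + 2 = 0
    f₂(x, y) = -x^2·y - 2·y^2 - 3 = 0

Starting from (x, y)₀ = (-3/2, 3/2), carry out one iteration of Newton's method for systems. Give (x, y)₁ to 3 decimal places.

(-0.381, 0.792)

At (-3/2, 3/2): F = (7.625, -10.875).
Jacobian J = [[2·x·y - 10·x - 2·y^2, x^2 - 4·x·y + 6·y], [-2·x·y, -x^2 - 4·y]].
At the point, J = [[6.000, 20.250], [4.500, -8.250]] (det J = -140.625).
Solving J·Δ = −F gives Δ = (1.119, -0.708).
Then the next iterate is (x, y)₁ = (-0.381, 0.792).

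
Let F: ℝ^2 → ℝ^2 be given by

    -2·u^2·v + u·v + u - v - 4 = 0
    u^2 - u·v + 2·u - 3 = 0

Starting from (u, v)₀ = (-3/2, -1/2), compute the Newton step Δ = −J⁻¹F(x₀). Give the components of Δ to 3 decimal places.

(-4.759, 1.414)

At (-3/2, -1/2): F = (-2.000, -4.500).
Jacobian J = [[-4·u·v + v + 1, -2·u^2 + u - 1], [2·u - v + 2, -u]].
At the point, J = [[-2.500, -7.000], [-0.500, 1.500]] (det J = -7.250).
Solving J·Δ = −F gives Δ = (-4.759, 1.414).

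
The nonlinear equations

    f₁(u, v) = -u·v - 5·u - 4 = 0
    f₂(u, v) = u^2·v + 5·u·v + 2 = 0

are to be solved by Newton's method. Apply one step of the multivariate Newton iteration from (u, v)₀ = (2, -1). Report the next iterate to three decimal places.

At (2, -1): F = (-12.000, -12.000).
Jacobian J = [[-v - 5, -u], [2·u·v + 5·v, u^2 + 5·u]].
At the point, J = [[-4.000, -2.000], [-9.000, 14.000]] (det J = -74.000).
Solving J·Δ = −F gives Δ = (-2.595, -0.811).
Then the next iterate is (u, v)₁ = (-0.595, -1.811).

(-0.595, -1.811)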